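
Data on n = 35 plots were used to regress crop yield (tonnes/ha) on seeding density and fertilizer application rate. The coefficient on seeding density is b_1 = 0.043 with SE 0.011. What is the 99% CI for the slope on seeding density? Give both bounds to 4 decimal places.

(0.0129, 0.0731)

df = n − k − 1 = 35 − 2 − 1 = 32.
t* = t_{0.005, 32} = 2.738481.
Margin = t* × SE = 2.738481 × 0.011 = 0.030123.
CI: 0.043 ± 0.030123 → (0.0129, 0.0731).
With 99% confidence, each one-unit increase in seeding density is associated with a change of between 0.0129 and 0.0731 tonnes/ha in crop yield, holding the other predictors fixed.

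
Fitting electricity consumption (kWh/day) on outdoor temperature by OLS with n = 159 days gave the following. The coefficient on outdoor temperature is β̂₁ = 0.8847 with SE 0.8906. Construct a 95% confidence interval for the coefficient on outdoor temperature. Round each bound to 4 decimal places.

df = n − 2 = 159 − 2 = 157.
t* = t_{0.025, 157} = 1.975189.
Margin = t* × SE = 1.975189 × 0.8906 = 1.759103.
CI: 0.8847 ± 1.759103 → (-0.8744, 2.6438).
With 95% confidence, each one-unit increase in outdoor temperature is associated with a change of between -0.8744 and 2.6438 kWh/day in electricity consumption.

(-0.8744, 2.6438)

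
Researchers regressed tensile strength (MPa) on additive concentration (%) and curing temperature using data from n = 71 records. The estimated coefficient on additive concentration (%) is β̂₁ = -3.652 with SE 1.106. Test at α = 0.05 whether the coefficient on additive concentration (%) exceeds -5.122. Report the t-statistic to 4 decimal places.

t = 1.3291

H₀: β₁ = -5.122 vs H₁: β₁ > -5.122.
t = (β̂₁ − β₁⁰)/SE = (-3.652 − (-5.122)) / 1.106 = 1.3291.
df = n − k − 1 = 71 − 2 − 1 = 68.
One-sided p ≈ 0.0941, which is ≥ 0.05, so fail to reject H₀.
The data do not give significant evidence that the true slope on additive concentration (%) exceeds -5.122 MPa per unit, holding the other predictors fixed.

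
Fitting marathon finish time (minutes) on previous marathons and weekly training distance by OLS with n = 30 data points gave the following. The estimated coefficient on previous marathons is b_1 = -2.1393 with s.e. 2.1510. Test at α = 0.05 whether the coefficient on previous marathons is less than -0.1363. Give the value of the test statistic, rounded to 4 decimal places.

t = -0.9312

H₀: β₁ = -0.1363 vs H₁: β₁ < -0.1363.
t = (b_1 − β₁⁰)/SE = (-2.1393 − (-0.1363)) / 2.1510 = -0.9312.
df = n − k − 1 = 30 − 2 − 1 = 27.
One-sided p ≈ 0.1800, which is ≥ 0.05, so fail to reject H₀.
The data do not give significant evidence that the true slope on previous marathons is below -0.1363 minutes per unit, holding the other predictors fixed.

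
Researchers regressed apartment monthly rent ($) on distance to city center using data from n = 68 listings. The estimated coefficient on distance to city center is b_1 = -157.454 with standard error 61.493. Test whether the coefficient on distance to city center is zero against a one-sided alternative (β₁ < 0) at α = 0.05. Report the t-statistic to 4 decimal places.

t = -2.5605

H₀: β₁ = 0 vs H₁: β₁ < 0.
t = (b_1 − β₁⁰)/SE = -157.454 / 61.493 = -2.5605.
df = n − 2 = 68 − 2 = 66.
One-sided p ≈ 0.0064, which is < 0.05, so reject H₀.
There is evidence that the true slope on distance to city center is negative.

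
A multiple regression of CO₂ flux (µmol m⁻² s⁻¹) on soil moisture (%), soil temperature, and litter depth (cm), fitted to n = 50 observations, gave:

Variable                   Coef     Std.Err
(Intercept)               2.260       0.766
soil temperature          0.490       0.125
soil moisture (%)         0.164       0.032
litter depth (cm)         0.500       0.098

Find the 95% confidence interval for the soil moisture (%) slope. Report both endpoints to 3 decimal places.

(0.100, 0.228)

Read off: b = 0.164, SE = 0.032 for soil moisture (%).
df = n − k − 1 = 50 − 3 − 1 = 46.
t* = t_{0.025, 46} = 2.012896.
Margin = t* × SE = 2.012896 × 0.032 = 0.06441.
CI: 0.164 ± 0.06441 → (0.100, 0.228).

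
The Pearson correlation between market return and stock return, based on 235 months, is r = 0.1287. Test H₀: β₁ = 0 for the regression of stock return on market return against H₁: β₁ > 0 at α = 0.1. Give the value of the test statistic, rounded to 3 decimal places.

t = 1.981

t = r·√(n − 2)/√(1 − r²) = 0.1287·√233/√0.983436 = 1.981.
df = n − 2 = 233.
One-sided p ≈ 0.0244, which is < 0.1, so reject H₀.
There is evidence of a linear association between market return and stock return.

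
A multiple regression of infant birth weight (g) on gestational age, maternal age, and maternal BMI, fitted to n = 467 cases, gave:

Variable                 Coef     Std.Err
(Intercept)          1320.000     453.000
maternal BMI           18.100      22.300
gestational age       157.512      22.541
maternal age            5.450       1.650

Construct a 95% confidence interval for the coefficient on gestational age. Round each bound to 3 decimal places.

Read off: b = 157.512, SE = 22.541 for gestational age.
df = n − k − 1 = 467 − 3 − 1 = 463.
t* = t_{0.025, 463} = 1.965101.
Margin = t* × SE = 1.965101 × 22.541 = 44.29534.
CI: 157.512 ± 44.29534 → (113.217, 201.807).

(113.217, 201.807)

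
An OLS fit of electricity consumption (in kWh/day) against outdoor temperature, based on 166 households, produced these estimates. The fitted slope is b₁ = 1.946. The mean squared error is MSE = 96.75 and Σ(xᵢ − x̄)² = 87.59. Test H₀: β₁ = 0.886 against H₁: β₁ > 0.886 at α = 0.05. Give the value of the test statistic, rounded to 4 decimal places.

t = 1.0086

SE(b₁) = √(MSE/Sₓₓ) = √(96.75/87.59) = 1.05099.
t = (1.946 − 0.886) / 1.05099 = 1.0086.
df = n − 2 = 164.
One-sided p ≈ 0.1573, which is ≥ 0.05, so fail to reject H₀.
The data do not give significant evidence that the true slope on outdoor temperature exceeds 0.886 kWh/day per unit.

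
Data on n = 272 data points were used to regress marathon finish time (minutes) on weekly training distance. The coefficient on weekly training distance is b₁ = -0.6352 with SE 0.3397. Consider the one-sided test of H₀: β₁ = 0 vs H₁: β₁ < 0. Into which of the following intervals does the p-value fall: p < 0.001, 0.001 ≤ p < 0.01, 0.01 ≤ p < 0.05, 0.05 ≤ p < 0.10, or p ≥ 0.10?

t = -0.6352 / 0.3397 = -1.870.
df = n − 2 = 272 − 2 = 270.
One-sided p = P(T_{270} < t) ≈ 0.0313.
So 0.01 ≤ p < 0.05.

0.01 ≤ p < 0.05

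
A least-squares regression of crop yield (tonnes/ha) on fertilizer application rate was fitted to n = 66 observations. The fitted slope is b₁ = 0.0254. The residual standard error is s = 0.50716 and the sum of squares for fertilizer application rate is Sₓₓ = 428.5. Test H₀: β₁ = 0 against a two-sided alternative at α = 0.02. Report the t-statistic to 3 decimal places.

SE(b₁) = s/√Sₓₓ = 0.50716/√428.5 = 0.0245002.
t = 0.0254 / 0.0245002 = 1.037.
df = n − 2 = 64.
Two-sided p ≈ 0.3038, which is ≥ 0.02, so fail to reject H₀.
The data do not give significant evidence of an association between fertilizer application rate and crop yield.

t = 1.037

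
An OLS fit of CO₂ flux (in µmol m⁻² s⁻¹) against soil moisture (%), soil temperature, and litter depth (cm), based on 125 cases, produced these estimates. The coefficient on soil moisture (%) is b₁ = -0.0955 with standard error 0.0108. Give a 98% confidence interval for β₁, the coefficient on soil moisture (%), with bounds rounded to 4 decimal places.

df = n − k − 1 = 125 − 3 − 1 = 121.
t* = t_{0.01, 121} = 2.357561.
Margin = t* × SE = 2.357561 × 0.0108 = 0.025462.
CI: -0.0955 ± 0.025462 → (-0.1210, -0.0700).
With 98% confidence, each one-unit increase in soil moisture (%) is associated with a change of between -0.1210 and -0.0700 µmol m⁻² s⁻¹ in CO₂ flux, holding the other predictors fixed.

(-0.1210, -0.0700)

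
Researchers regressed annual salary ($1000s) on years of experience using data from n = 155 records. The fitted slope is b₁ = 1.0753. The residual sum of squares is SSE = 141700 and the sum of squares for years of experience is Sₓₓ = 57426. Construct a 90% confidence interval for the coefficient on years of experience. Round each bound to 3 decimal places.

(0.865, 1.285)

MSE = SSE/(n − 2) = 141700/153 = 926.144.
SE(b₁) = √(MSE/Sₓₓ) = √(926.144/57426) = 0.126995.
df = n − 2 = 153.
t* = t_{0.05, 153} = 1.654874.
Margin = t* × SE = 1.654874 × 0.126995 = 0.21016.
CI: 1.0753 ± 0.21016 → (0.865, 1.285).
With 90% confidence, each one-unit increase in years of experience is associated with a change of between 0.865 and 1.285 $1000s in annual salary.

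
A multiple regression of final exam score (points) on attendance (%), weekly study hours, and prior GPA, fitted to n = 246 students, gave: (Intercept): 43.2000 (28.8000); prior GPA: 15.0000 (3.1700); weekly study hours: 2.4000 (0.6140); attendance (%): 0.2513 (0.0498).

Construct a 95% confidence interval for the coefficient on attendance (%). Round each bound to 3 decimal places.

Read off: b = 0.2513, SE = 0.0498 for attendance (%).
df = n − k − 1 = 246 − 3 − 1 = 242.
t* = t_{0.025, 242} = 1.969815.
Margin = t* × SE = 1.969815 × 0.0498 = 0.09810.
CI: 0.2513 ± 0.09810 → (0.153, 0.349).

(0.153, 0.349)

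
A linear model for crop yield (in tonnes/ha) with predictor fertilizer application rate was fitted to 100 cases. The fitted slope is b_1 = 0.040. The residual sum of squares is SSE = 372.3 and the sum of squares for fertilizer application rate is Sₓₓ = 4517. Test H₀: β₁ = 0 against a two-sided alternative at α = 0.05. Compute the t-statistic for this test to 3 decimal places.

MSE = SSE/(n − 2) = 372.3/98 = 3.79898.
SE(b_1) = √(MSE/Sₓₓ) = √(3.79898/4517) = 0.0290007.
t = 0.040 / 0.0290007 = 1.379.
df = n − 2 = 98.
Two-sided p ≈ 0.1709, which is ≥ 0.05, so fail to reject H₀.
The data do not give significant evidence of an association between fertilizer application rate and crop yield.

t = 1.379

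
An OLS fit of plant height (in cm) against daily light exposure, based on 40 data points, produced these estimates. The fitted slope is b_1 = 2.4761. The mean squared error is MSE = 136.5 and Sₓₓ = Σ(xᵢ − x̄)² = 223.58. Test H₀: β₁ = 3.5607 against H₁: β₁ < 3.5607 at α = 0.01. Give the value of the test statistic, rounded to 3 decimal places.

t = -1.388

SE(b_1) = √(MSE/Sₓₓ) = √(136.5/223.58) = 0.781358.
t = (2.4761 − 3.5607) / 0.781358 = -1.388.
df = n − 2 = 38.
One-sided p ≈ 0.0866, which is ≥ 0.01, so fail to reject H₀.
The data do not give significant evidence that the true slope on daily light exposure is below 3.5607 cm per unit.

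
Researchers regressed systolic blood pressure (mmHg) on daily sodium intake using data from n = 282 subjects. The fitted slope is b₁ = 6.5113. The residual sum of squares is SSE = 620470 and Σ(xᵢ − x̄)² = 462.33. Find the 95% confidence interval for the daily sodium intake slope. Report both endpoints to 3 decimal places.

MSE = SSE/(n − 2) = 620470/280 = 2215.96.
SE(b₁) = √(MSE/Sₓₓ) = √(2215.96/462.33) = 2.1893.
df = n − 2 = 280.
t* = t_{0.025, 280} = 1.968472.
Margin = t* × SE = 1.968472 × 2.1893 = 4.30958.
CI: 6.5113 ± 4.30958 → (2.202, 10.821).
With 95% confidence, each one-unit increase in daily sodium intake is associated with a change of between 2.202 and 10.821 mmHg in systolic blood pressure.

(2.202, 10.821)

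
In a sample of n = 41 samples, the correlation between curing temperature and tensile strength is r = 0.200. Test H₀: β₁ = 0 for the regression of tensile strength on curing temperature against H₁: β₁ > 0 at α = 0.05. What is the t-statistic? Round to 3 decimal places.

t = r·√(n − 2)/√(1 − r²) = 0.200·√39/√0.96 = 1.275.
df = n − 2 = 39.
One-sided p ≈ 0.1050, which is ≥ 0.05, so fail to reject H₀.
The data do not give significant evidence of a linear association between curing temperature and tensile strength.

t = 1.275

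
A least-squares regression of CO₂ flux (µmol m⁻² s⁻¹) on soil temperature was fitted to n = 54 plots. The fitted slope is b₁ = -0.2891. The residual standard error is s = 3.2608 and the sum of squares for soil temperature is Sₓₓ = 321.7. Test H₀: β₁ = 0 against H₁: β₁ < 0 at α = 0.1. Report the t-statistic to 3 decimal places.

t = -1.590

SE(b₁) = s/√Sₓₓ = 3.2608/√321.7 = 0.181802.
t = -0.2891 / 0.181802 = -1.590.
df = n − 2 = 52.
One-sided p ≈ 0.0589, which is < 0.1, so reject H₀.
There is evidence that the true slope on soil temperature is negative.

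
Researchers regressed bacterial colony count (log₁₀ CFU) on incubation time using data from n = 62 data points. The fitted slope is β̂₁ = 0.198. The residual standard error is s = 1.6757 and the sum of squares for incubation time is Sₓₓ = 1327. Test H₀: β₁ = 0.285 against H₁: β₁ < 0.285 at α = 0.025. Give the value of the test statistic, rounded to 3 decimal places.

SE(β̂₁) = s/√Sₓₓ = 1.6757/√1327 = 0.0460003.
t = (0.198 − 0.285) / 0.0460003 = -1.891.
df = n − 2 = 60.
One-sided p ≈ 0.0317, which is ≥ 0.025, so fail to reject H₀.
The data do not give significant evidence that the true slope on incubation time is below 0.285 log₁₀ CFU per unit.

t = -1.891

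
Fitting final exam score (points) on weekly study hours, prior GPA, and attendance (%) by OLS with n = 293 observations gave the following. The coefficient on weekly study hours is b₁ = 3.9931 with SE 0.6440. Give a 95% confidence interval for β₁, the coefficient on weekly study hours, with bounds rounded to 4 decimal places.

(2.7256, 5.2606)

df = n − k − 1 = 293 − 3 − 1 = 289.
t* = t_{0.025, 289} = 1.968206.
Margin = t* × SE = 1.968206 × 0.6440 = 1.267525.
CI: 3.9931 ± 1.267525 → (2.7256, 5.2606).
With 95% confidence, each one-unit increase in weekly study hours is associated with a change of between 2.7256 and 5.2606 points in final exam score, holding the other predictors fixed.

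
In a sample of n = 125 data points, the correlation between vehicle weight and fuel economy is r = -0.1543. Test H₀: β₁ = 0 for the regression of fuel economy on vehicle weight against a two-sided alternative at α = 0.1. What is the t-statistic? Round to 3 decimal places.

t = r·√(n − 2)/√(1 − r²) = -0.1543·√123/√0.976192 = -1.732.
df = n − 2 = 123.
Two-sided p ≈ 0.0858, which is < 0.1, so reject H₀.
There is evidence of a linear association between vehicle weight and fuel economy.

t = -1.732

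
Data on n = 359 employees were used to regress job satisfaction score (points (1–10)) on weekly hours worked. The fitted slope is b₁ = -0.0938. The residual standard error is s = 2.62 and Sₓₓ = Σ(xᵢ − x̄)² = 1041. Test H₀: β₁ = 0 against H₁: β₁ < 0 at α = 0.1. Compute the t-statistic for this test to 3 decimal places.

t = -1.155

SE(b₁) = s/√Sₓₓ = 2.62/√1041 = 0.0812037.
t = -0.0938 / 0.0812037 = -1.155.
df = n − 2 = 357.
One-sided p ≈ 0.1244, which is ≥ 0.1, so fail to reject H₀.
The data do not give significant evidence that the true slope on weekly hours worked is negative.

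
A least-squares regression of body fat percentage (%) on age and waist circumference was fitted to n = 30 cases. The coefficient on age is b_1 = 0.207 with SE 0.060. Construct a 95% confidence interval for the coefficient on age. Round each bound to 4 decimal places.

df = n − k − 1 = 30 − 2 − 1 = 27.
t* = t_{0.025, 27} = 2.051831.
Margin = t* × SE = 2.051831 × 0.060 = 0.123110.
CI: 0.207 ± 0.123110 → (0.0839, 0.3301).
With 95% confidence, each one-unit increase in age is associated with a change of between 0.0839 and 0.3301 % in body fat percentage, holding the other predictors fixed.

(0.0839, 0.3301)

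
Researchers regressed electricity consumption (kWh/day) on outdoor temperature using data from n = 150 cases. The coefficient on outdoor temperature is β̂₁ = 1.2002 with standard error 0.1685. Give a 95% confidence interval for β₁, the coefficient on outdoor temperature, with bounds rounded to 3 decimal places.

(0.867, 1.533)

df = n − 2 = 150 − 2 = 148.
t* = t_{0.025, 148} = 1.976122.
Margin = t* × SE = 1.976122 × 0.1685 = 0.33298.
CI: 1.2002 ± 0.33298 → (0.867, 1.533).
With 95% confidence, each one-unit increase in outdoor temperature is associated with a change of between 0.867 and 1.533 kWh/day in electricity consumption.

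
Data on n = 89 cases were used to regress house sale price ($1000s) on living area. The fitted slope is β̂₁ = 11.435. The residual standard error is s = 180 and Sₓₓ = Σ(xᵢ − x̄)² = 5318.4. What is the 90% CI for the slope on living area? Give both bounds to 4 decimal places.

(7.3315, 15.5385)

SE(β̂₁) = s/√Sₓₓ = 180/√5318.4 = 2.46821.
df = n − 2 = 87.
t* = t_{0.05, 87} = 1.662557.
Margin = t* × SE = 1.662557 × 2.46821 = 4.103540.
CI: 11.435 ± 4.103540 → (7.3315, 15.5385).
With 90% confidence, each one-unit increase in living area is associated with a change of between 7.3315 and 15.5385 $1000s in house sale price.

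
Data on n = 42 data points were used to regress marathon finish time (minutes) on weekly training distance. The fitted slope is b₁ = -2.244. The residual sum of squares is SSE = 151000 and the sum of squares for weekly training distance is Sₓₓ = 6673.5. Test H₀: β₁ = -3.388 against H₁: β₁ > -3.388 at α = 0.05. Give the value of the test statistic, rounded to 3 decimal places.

MSE = SSE/(n − 2) = 151000/40 = 3775.
SE(b₁) = √(MSE/Sₓₓ) = √(3775/6673.5) = 0.75211.
t = (-2.244 − (-3.388)) / 0.75211 = 1.521.
df = n − 2 = 40.
One-sided p ≈ 0.0681, which is ≥ 0.05, so fail to reject H₀.
The data do not give significant evidence that the true slope on weekly training distance exceeds -3.388 minutes per unit.

t = 1.521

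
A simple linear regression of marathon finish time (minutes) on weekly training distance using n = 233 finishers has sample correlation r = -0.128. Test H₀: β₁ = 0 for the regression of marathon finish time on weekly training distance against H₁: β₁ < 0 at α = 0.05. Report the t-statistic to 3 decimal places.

t = -1.962

t = r·√(n − 2)/√(1 − r²) = -0.128·√231/√0.983616 = -1.962.
df = n − 2 = 231.
One-sided p ≈ 0.0255, which is < 0.05, so reject H₀.
There is evidence of a linear association between weekly training distance and marathon finish time.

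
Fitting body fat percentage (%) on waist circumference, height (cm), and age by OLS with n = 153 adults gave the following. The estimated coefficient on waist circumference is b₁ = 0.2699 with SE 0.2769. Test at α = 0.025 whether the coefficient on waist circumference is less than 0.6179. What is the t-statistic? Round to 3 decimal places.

H₀: β₁ = 0.6179 vs H₁: β₁ < 0.6179.
t = (b₁ − β₁⁰)/SE = (0.2699 − 0.6179) / 0.2769 = -1.257.
df = n − k − 1 = 153 − 3 − 1 = 149.
One-sided p ≈ 0.1054, which is ≥ 0.025, so fail to reject H₀.
The data do not give significant evidence that the true slope on waist circumference is below 0.6179 % per unit, holding the other predictors fixed.

t = -1.257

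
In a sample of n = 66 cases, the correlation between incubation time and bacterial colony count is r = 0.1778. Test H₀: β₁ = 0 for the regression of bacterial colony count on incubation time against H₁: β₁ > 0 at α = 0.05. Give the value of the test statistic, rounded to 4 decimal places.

t = r·√(n − 2)/√(1 − r²) = 0.1778·√64/√0.968387 = 1.4454.
df = n − 2 = 64.
One-sided p ≈ 0.0766, which is ≥ 0.05, so fail to reject H₀.
The data do not give significant evidence of a linear association between incubation time and bacterial colony count.

t = 1.4454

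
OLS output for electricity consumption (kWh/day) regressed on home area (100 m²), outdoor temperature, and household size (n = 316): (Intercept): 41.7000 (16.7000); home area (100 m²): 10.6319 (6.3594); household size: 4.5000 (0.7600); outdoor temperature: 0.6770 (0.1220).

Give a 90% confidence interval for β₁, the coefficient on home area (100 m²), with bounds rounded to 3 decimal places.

(0.140, 21.123)

Read off: b = 10.6319, SE = 6.3594 for home area (100 m²).
df = n − k − 1 = 316 − 3 − 1 = 312.
t* = t_{0.05, 312} = 1.649752.
Margin = t* × SE = 1.649752 × 6.3594 = 10.49143.
CI: 10.6319 ± 10.49143 → (0.140, 21.123).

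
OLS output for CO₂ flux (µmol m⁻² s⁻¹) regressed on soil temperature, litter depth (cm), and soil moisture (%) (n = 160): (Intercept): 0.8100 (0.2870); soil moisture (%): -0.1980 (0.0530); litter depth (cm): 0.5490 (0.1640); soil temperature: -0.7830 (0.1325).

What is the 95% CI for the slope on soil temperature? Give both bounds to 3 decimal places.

(-1.045, -0.521)

Read off: b = -0.7830, SE = 0.1325 for soil temperature.
df = n − k − 1 = 160 − 3 − 1 = 156.
t* = t_{0.025, 156} = 1.975288.
Margin = t* × SE = 1.975288 × 0.1325 = 0.26173.
CI: -0.7830 ± 0.26173 → (-1.045, -0.521).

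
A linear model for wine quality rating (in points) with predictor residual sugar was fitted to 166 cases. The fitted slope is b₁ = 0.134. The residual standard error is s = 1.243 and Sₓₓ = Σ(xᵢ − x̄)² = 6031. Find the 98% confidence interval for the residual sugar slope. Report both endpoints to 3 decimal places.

(0.096, 0.172)

SE(b₁) = s/√Sₓₓ = 1.243/√6031 = 0.0160058.
df = n − 2 = 164.
t* = t_{0.01, 164} = 2.3493.
Margin = t* × SE = 2.3493 × 0.0160058 = 0.03760.
CI: 0.134 ± 0.03760 → (0.096, 0.172).
With 98% confidence, each one-unit increase in residual sugar is associated with a change of between 0.096 and 0.172 points in wine quality rating.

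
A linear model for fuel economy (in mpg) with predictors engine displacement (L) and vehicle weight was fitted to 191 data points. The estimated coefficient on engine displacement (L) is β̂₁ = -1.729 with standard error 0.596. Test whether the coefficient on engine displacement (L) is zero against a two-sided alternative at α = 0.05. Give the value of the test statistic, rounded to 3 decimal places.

H₀: β₁ = 0 vs H₁: β₁ ≠ 0.
t = (β̂₁ − β₁⁰)/SE = -1.729 / 0.596 = -2.901.
df = n − k − 1 = 191 − 2 − 1 = 188.
Two-sided p ≈ 0.0042, which is < 0.05, so reject H₀.
There is evidence that engine displacement (L) is associated with fuel economy, holding the other predictors fixed.

t = -2.901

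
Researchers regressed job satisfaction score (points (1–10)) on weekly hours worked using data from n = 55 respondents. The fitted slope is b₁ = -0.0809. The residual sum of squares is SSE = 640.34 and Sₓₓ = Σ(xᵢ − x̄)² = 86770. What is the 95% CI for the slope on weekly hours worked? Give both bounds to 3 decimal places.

MSE = SSE/(n − 2) = 640.34/53 = 12.0819.
SE(b₁) = √(MSE/Sₓₓ) = √(12.0819/86770) = 0.0118.
df = n − 2 = 53.
t* = t_{0.025, 53} = 2.005746.
Margin = t* × SE = 2.005746 × 0.0118 = 0.02367.
CI: -0.0809 ± 0.02367 → (-0.105, -0.057).
With 95% confidence, each one-unit increase in weekly hours worked is associated with a change of between -0.105 and -0.057 points (1–10) in job satisfaction score.

(-0.105, -0.057)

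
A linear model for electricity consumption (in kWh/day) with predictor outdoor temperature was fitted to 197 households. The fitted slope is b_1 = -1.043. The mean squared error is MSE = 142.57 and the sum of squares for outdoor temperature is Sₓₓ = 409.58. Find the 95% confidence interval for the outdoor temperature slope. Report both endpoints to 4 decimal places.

(-2.2066, 0.1206)

SE(b_1) = √(MSE/Sₓₓ) = √(142.57/409.58) = 0.58999.
df = n − 2 = 195.
t* = t_{0.025, 195} = 1.972204.
Margin = t* × SE = 1.972204 × 0.58999 = 1.163581.
CI: -1.043 ± 1.163581 → (-2.2066, 0.1206).
With 95% confidence, each one-unit increase in outdoor temperature is associated with a change of between -2.2066 and 0.1206 kWh/day in electricity consumption.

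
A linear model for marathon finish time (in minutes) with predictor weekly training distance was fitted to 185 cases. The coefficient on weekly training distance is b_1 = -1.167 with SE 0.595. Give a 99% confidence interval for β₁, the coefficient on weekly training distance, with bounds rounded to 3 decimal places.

df = n − 2 = 185 − 2 = 183.
t* = t_{0.005, 183} = 2.602961.
Margin = t* × SE = 2.602961 × 0.595 = 1.54876.
CI: -1.167 ± 1.54876 → (-2.716, 0.382).
With 99% confidence, each one-unit increase in weekly training distance is associated with a change of between -2.716 and 0.382 minutes in marathon finish time.

(-2.716, 0.382)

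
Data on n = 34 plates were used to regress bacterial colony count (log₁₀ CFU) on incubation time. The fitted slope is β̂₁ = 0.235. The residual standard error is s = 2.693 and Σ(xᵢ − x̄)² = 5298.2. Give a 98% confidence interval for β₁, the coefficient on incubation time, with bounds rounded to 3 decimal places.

SE(β̂₁) = s/√Sₓₓ = 2.693/√5298.2 = 0.0369975.
df = n − 2 = 32.
t* = t_{0.01, 32} = 2.448678.
Margin = t* × SE = 2.448678 × 0.0369975 = 0.09059.
CI: 0.235 ± 0.09059 → (0.144, 0.326).
With 98% confidence, each one-unit increase in incubation time is associated with a change of between 0.144 and 0.326 log₁₀ CFU in bacterial colony count.

(0.144, 0.326)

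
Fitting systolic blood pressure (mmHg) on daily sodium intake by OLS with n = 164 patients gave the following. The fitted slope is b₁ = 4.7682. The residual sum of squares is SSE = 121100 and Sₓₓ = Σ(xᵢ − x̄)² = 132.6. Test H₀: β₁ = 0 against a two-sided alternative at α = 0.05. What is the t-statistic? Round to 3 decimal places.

t = 2.008

MSE = SSE/(n − 2) = 121100/162 = 747.531.
SE(b₁) = √(MSE/Sₓₓ) = √(747.531/132.6) = 2.37434.
t = 4.7682 / 2.37434 = 2.008.
df = n − 2 = 162.
Two-sided p ≈ 0.0463, which is < 0.05, so reject H₀.
There is evidence that daily sodium intake is associated with systolic blood pressure.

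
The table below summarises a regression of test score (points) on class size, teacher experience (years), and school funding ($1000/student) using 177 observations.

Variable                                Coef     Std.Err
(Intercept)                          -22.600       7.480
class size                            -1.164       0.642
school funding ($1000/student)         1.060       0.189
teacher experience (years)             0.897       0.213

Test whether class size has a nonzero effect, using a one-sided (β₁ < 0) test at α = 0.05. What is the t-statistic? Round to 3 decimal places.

t = -1.813

Read off: b = -1.164, SE = 0.642 for class size.
H₀: β₁ = 0 vs H₁: β₁ < 0.
t = -1.164 / 0.642 = -1.813.
df = n − k − 1 = 177 − 3 − 1 = 173.
One-sided p ≈ 0.0358, which is < 0.05, so reject H₀.
There is evidence that the true slope on class size is negative, holding the other predictors fixed.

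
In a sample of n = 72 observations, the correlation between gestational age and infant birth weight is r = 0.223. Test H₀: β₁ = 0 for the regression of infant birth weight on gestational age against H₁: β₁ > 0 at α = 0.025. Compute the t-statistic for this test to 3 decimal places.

t = 1.914

t = r·√(n − 2)/√(1 − r²) = 0.223·√70/√0.950271 = 1.914.
df = n − 2 = 70.
One-sided p ≈ 0.0299, which is ≥ 0.025, so fail to reject H₀.
The data do not give significant evidence of a linear association between gestational age and infant birth weight.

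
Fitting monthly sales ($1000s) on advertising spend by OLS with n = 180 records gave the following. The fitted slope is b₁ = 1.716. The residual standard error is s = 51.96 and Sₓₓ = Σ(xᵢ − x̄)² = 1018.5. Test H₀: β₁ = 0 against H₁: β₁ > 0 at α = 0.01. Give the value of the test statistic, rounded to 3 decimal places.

t = 1.054

SE(b₁) = s/√Sₓₓ = 51.96/√1018.5 = 1.62813.
t = 1.716 / 1.62813 = 1.054.
df = n − 2 = 178.
One-sided p ≈ 0.1467, which is ≥ 0.01, so fail to reject H₀.
The data do not give significant evidence that the true slope on advertising spend is positive.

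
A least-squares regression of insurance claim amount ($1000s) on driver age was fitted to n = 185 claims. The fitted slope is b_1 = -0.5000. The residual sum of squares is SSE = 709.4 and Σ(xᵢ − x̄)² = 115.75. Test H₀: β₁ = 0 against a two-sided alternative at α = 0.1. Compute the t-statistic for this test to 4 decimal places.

MSE = SSE/(n − 2) = 709.4/183 = 3.8765.
SE(b_1) = √(MSE/Sₓₓ) = √(3.8765/115.75) = 0.183004.
t = -0.5000 / 0.183004 = -2.7322.
df = n − 2 = 183.
Two-sided p ≈ 0.0069, which is < 0.1, so reject H₀.
There is evidence that driver age is associated with insurance claim amount.

t = -2.7322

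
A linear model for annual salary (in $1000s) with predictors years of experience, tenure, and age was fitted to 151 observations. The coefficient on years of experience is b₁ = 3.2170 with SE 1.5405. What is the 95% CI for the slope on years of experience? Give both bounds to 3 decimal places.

(0.173, 6.261)

df = n − k − 1 = 151 − 3 − 1 = 147.
t* = t_{0.025, 147} = 1.976233.
Margin = t* × SE = 1.976233 × 1.5405 = 3.04439.
CI: 3.2170 ± 3.04439 → (0.173, 6.261).
With 95% confidence, each one-unit increase in years of experience is associated with a change of between 0.173 and 6.261 $1000s in annual salary, holding the other predictors fixed.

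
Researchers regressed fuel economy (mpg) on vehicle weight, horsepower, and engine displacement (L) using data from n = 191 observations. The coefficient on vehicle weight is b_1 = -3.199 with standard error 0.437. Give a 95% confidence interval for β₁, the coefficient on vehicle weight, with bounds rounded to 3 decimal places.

(-4.061, -2.337)

df = n − k − 1 = 191 − 3 − 1 = 187.
t* = t_{0.025, 187} = 1.972731.
Margin = t* × SE = 1.972731 × 0.437 = 0.86208.
CI: -3.199 ± 0.86208 → (-4.061, -2.337).
With 95% confidence, each one-unit increase in vehicle weight is associated with a change of between -4.061 and -2.337 mpg in fuel economy, holding the other predictors fixed.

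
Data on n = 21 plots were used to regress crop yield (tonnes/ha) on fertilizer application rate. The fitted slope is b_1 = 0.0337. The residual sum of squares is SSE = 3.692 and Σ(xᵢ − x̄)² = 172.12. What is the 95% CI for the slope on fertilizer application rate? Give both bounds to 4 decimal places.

MSE = SSE/(n − 2) = 3.692/19 = 0.194316.
SE(b_1) = √(MSE/Sₓₓ) = √(0.194316/172.12) = 0.0335999.
df = n − 2 = 19.
t* = t_{0.025, 19} = 2.093024.
Margin = t* × SE = 2.093024 × 0.0335999 = 0.070325.
CI: 0.0337 ± 0.070325 → (-0.0366, 0.1040).
With 95% confidence, each one-unit increase in fertilizer application rate is associated with a change of between -0.0366 and 0.1040 tonnes/ha in crop yield.

(-0.0366, 0.1040)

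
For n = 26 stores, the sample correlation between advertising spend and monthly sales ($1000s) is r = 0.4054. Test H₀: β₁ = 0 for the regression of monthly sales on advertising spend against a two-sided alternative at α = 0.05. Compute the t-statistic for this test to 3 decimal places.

t = 2.173

t = r·√(n − 2)/√(1 − r²) = 0.4054·√24/√0.835651 = 2.173.
df = n − 2 = 24.
Two-sided p ≈ 0.0399, which is < 0.05, so reject H₀.
There is evidence of a linear association between advertising spend and monthly sales.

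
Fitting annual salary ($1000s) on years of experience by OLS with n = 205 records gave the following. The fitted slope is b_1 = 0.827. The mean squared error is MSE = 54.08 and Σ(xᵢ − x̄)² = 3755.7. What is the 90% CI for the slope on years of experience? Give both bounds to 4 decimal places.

(0.6287, 1.0253)

SE(b_1) = √(MSE/Sₓₓ) = √(54.08/3755.7) = 0.119998.
df = n − 2 = 203.
t* = t_{0.05, 203} = 1.652394.
Margin = t* × SE = 1.652394 × 0.119998 = 0.198284.
CI: 0.827 ± 0.198284 → (0.6287, 1.0253).
With 90% confidence, each one-unit increase in years of experience is associated with a change of between 0.6287 and 1.0253 $1000s in annual salary.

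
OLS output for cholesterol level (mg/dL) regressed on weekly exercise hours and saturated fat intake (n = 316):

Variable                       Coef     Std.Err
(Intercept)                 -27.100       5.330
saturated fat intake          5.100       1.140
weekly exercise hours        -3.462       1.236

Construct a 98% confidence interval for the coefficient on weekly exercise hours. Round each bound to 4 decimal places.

Read off: b = -3.462, SE = 1.236 for weekly exercise hours.
df = n − k − 1 = 316 − 2 − 1 = 313.
t* = t_{0.01, 313} = 2.33832.
Margin = t* × SE = 2.33832 × 1.236 = 2.890164.
CI: -3.462 ± 2.890164 → (-6.3522, -0.5718).

(-6.3522, -0.5718)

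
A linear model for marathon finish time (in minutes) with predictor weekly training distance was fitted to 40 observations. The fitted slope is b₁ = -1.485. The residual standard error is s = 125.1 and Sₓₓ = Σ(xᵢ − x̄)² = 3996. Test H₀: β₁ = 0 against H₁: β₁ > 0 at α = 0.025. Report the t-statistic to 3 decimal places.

SE(b₁) = s/√Sₓₓ = 125.1/√3996 = 1.97899.
t = -1.485 / 1.97899 = -0.750.
df = n − 2 = 38.
One-sided p ≈ 0.7712, which is ≥ 0.025, so fail to reject H₀.
The data do not give significant evidence that the true slope on weekly training distance is positive.

t = -0.750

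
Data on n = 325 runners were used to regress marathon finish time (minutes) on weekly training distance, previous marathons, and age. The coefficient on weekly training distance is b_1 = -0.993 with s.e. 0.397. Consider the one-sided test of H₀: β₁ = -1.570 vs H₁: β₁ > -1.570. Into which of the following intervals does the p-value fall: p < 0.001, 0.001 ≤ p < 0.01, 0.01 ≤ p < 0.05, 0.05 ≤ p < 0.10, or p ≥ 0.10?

t = (-0.993 − (-1.570)) / 0.397 = 1.453.
df = n − k − 1 = 325 − 3 − 1 = 321.
One-sided p = P(T_{321} > t) ≈ 0.0735.
So 0.05 ≤ p < 0.10.

0.05 ≤ p < 0.10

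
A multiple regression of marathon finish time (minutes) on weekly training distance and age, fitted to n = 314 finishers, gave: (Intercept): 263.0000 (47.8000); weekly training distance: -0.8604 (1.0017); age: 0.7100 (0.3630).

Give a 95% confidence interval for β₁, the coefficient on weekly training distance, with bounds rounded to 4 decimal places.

Read off: b = -0.8604, SE = 1.0017 for weekly training distance.
df = n − k − 1 = 314 − 2 − 1 = 311.
t* = t_{0.025, 311} = 1.967621.
Margin = t* × SE = 1.967621 × 1.0017 = 1.970966.
CI: -0.8604 ± 1.970966 → (-2.8314, 1.1106).

(-2.8314, 1.1106)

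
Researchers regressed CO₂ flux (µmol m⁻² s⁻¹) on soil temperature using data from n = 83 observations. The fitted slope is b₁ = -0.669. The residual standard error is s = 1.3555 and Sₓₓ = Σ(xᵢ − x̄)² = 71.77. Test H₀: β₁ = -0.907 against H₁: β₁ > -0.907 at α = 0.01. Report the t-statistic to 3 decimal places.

t = 1.487

SE(b₁) = s/√Sₓₓ = 1.3555/√71.77 = 0.160003.
t = (-0.669 − (-0.907)) / 0.160003 = 1.487.
df = n − 2 = 81.
One-sided p ≈ 0.0704, which is ≥ 0.01, so fail to reject H₀.
The data do not give significant evidence that the true slope on soil temperature exceeds -0.907 µmol m⁻² s⁻¹ per unit.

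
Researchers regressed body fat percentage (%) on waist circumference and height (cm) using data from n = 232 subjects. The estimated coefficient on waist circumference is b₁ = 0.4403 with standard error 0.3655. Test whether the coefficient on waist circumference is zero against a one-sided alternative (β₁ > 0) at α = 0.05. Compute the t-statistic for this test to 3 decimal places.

H₀: β₁ = 0 vs H₁: β₁ > 0.
t = (b₁ − β₁⁰)/SE = 0.4403 / 0.3655 = 1.205.
df = n − k − 1 = 232 − 2 − 1 = 229.
One-sided p ≈ 0.1148, which is ≥ 0.05, so fail to reject H₀.
The data do not give significant evidence that the true slope on waist circumference is positive, holding the other predictors fixed.

t = 1.205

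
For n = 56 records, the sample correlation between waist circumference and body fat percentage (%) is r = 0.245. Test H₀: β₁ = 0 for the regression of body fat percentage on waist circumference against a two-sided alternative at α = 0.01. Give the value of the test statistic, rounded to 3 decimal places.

t = r·√(n − 2)/√(1 − r²) = 0.245·√54/√0.939975 = 1.857.
df = n − 2 = 54.
Two-sided p ≈ 0.0688, which is ≥ 0.01, so fail to reject H₀.
The data do not give significant evidence of a linear association between waist circumference and body fat percentage.

t = 1.857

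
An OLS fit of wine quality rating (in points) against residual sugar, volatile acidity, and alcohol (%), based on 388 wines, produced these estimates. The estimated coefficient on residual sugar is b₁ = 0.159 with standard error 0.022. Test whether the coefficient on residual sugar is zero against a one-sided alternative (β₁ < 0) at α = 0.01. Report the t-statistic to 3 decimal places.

H₀: β₁ = 0 vs H₁: β₁ < 0.
t = (b₁ − β₁⁰)/SE = 0.159 / 0.022 = 7.227.
df = n − k − 1 = 388 − 3 − 1 = 384.
One-sided p ≈ 1.0000, which is ≥ 0.01, so fail to reject H₀.
The data do not give significant evidence that the true slope on residual sugar is negative, holding the other predictors fixed.

t = 7.227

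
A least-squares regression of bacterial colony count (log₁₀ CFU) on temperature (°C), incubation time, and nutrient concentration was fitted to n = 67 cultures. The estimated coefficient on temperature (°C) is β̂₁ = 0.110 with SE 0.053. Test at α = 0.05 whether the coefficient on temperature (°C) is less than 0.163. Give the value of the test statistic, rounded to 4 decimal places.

H₀: β₁ = 0.163 vs H₁: β₁ < 0.163.
t = (β̂₁ − β₁⁰)/SE = (0.110 − 0.163) / 0.053 = -1.0000.
df = n − k − 1 = 67 − 3 − 1 = 63.
One-sided p ≈ 0.1606, which is ≥ 0.05, so fail to reject H₀.
The data do not give significant evidence that the true slope on temperature (°C) is below 0.163 log₁₀ CFU per unit, holding the other predictors fixed.

t = -1.0000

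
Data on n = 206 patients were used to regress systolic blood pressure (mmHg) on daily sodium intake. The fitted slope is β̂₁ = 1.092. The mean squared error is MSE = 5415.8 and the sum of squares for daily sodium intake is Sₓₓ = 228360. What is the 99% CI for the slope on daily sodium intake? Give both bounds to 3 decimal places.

(0.692, 1.492)

SE(β̂₁) = √(MSE/Sₓₓ) = √(5415.8/228360) = 0.154.
df = n − 2 = 204.
t* = t_{0.005, 204} = 2.600144.
Margin = t* × SE = 2.600144 × 0.154 = 0.40042.
CI: 1.092 ± 0.40042 → (0.692, 1.492).
With 99% confidence, each one-unit increase in daily sodium intake is associated with a change of between 0.692 and 1.492 mmHg in systolic blood pressure.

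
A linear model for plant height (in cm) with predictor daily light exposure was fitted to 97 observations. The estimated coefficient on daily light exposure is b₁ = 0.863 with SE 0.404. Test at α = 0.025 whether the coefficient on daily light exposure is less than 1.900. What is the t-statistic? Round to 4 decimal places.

t = -2.5668

H₀: β₁ = 1.900 vs H₁: β₁ < 1.900.
t = (b₁ − β₁⁰)/SE = (0.863 − 1.900) / 0.404 = -2.5668.
df = n − 2 = 97 − 2 = 95.
One-sided p ≈ 0.0059, which is < 0.025, so reject H₀.
There is evidence that the true slope on daily light exposure is below 1.900 cm per unit.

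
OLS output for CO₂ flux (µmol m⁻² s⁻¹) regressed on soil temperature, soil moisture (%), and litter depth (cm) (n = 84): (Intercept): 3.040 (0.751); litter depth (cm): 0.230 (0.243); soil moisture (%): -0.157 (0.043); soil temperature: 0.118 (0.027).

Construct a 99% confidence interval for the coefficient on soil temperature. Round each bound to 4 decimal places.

Read off: b = 0.118, SE = 0.027 for soil temperature.
df = n − k − 1 = 84 − 3 − 1 = 80.
t* = t_{0.005, 80} = 2.638691.
Margin = t* × SE = 2.638691 × 0.027 = 0.071245.
CI: 0.118 ± 0.071245 → (0.0468, 0.1892).

(0.0468, 0.1892)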